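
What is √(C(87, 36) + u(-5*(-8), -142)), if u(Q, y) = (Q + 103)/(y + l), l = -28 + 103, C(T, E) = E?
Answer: √152023/67 ≈ 5.8194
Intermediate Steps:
l = 75
u(Q, y) = (103 + Q)/(75 + y) (u(Q, y) = (Q + 103)/(y + 75) = (103 + Q)/(75 + y))
√(C(87, 36) + u(-5*(-8), -142)) = √(36 + (103 - 5*(-8))/(75 - 142)) = √(36 + (103 + 40)/(-67)) = √(36 - 1/67*143) = √(36 - 143/67) = √(2269/67) = √152023/67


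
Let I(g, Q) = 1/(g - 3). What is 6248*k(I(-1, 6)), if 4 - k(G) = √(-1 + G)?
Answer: 24992 - 3124*I*√5 ≈ 24992.0 - 6985.5*I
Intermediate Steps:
I(g, Q) = 1/(-3 + g)
k(G) = 4 - √(-1 + G)
6248*k(I(-1, 6)) = 6248*(4 - √(-1 + 1/(-3 - 1))) = 6248*(4 - √(-1 + 1/(-4))) = 6248*(4 - √(-1 - ¼)) = 6248*(4 - √(-5/4)) = 6248*(4 - I*√5/2) = 24992 - 3124*I*√5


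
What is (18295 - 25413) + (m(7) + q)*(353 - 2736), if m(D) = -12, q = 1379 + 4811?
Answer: -14729292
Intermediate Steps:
q = 6190
(18295 - 25413) + (m(7) + q)*(353 - 2736) = (18295 - 25413) + (-12 + 6190)*(353 - 2736) = -7118 + 6178*(-2383) = -7118 - 14722174 = -14729292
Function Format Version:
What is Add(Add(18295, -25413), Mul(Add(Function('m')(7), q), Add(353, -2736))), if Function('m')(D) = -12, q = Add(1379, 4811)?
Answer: -14729292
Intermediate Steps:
q = 6190
Add(Add(18295, -25413), Mul(Add(Function('m')(7), q), Add(353, -2736))) = Add(Add(18295, -25413), Mul(Add(-12, 6190), Add(353, -2736))) = Add(-7118, Mul(6178, -2383)) = Add(-7118, -14722174) = -14729292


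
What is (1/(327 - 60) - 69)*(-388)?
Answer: 7147736/267 ≈ 26771.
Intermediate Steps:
(1/(327 - 60) - 69)*(-388) = (1/267 - 69)*(-388) = -18422/267*(-388) = 7147736/267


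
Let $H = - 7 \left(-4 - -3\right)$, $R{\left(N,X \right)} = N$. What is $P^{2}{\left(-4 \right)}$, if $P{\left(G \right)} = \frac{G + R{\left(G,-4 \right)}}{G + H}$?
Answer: $\frac{64}{9} \approx 7.1111$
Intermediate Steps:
$H = 7$ ($H = - 7 \left(-4 + 3\right) = \left(-7\right) \left(-1\right) = 7$)
$P{\left(G \right)} = \frac{2 G}{7 + G}$ ($P{\left(G \right)} = \frac{G + G}{G + 7} = \frac{2 G}{7 + G}$)
$P^{2}{\left(-4 \right)} = \left(2 \left(-4\right) \frac{1}{7 - 4}\right)^{2} = \left(2 \left(-4\right) \frac{1}{3}\right)^{2} = \left(- \frac{8}{3}\right)^{2} = \frac{64}{9}$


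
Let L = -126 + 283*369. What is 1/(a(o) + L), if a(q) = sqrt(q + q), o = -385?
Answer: 104301/10878699371 - I*sqrt(770)/10878699371 ≈ 9.5876e-6 - 2.5508e-9*I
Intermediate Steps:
a(q) = sqrt(2)*sqrt(q) (a(q) = sqrt(2*q) = sqrt(2)*sqrt(q))
L = 104301 (L = -126 + 104427 = 104301)
1/(a(o) + L) = 1/(sqrt(2)*sqrt(-385) + 104301) = 1/(sqrt(2)*(I*sqrt(385)) + 104301) = 1/(I*sqrt(770) + 104301) = 1/(104301 + I*sqrt(770))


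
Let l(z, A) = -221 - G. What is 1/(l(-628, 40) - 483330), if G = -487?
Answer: -1/483064 ≈ -2.0701e-6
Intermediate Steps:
l(z, A) = 266 (l(z, A) = -221 - 1*(-487) = -221 + 487 = 266)
1/(l(-628, 40) - 483330) = 1/(266 - 483330) = 1/(-483064) = -1/483064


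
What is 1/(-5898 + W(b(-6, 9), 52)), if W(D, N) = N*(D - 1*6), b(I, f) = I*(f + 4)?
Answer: -1/10266 ≈ -9.7409e-5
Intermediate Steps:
b(I, f) = I*(4 + f)
W(D, N) = N*(-6 + D) (W(D, N) = N*(D - 6) = N*(-6 + D))
1/(-5898 + W(b(-6, 9), 52)) = 1/(-5898 + 52*(-6 - 6*(4 + 9))) = 1/(-5898 + 52*(-6 - 6*13)) = 1/(-5898 + 52*(-6 - 78)) = 1/(-5898 + 52*(-84)) = 1/(-5898 - 4368) = 1/(-10266) = -1/10266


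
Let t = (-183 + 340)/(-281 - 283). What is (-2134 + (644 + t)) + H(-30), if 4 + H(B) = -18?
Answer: -852925/564 ≈ -1512.3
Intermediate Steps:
H(B) = -22 (H(B) = -4 - 18 = -22)
t = -157/564 (t = 157/(-564) = 157*(-1/564) = -157/564 ≈ -0.27837)
(-2134 + (644 + t)) + H(-30) = (-2134 + (644 - 157/564)) - 22 = (-2134 + 363059/564) - 22 = -840517/564 - 22 = -852925/564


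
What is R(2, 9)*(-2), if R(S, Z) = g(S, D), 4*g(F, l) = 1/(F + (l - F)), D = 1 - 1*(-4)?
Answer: -1/10 ≈ -0.10000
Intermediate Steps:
D = 5 (D = 1 + 4 = 5)
g(F, l) = 1/(4*l) (g(F, l) = 1/(4*(F + (l - F))) = 1/(4*l))
R(S, Z) = 1/20 (R(S, Z) = (1/4)/5 = (1/4)*(1/5) = 1/20)
R(2, 9)*(-2) = (1/20)*(-2) = -1/10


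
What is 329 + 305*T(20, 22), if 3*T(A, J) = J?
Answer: 7697/3 ≈ 2565.7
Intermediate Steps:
T(A, J) = J/3
329 + 305*T(20, 22) = 329 + 305*((⅓)*22) = 329 + 305*(22/3) = 329 + 6710/3 = 7697/3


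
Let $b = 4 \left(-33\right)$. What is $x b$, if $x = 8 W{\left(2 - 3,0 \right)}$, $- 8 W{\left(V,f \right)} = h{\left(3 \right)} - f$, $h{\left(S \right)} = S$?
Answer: $396$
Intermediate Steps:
$b = -132$
$W{\left(V,f \right)} = - \frac{3}{8} + \frac{f}{8}$ ($W{\left(V,f \right)} = - \frac{3 - f}{8} = - \frac{3}{8} + \frac{f}{8}$)
$x = -3$ ($x = 8 \left(- \frac{3}{8} + \frac{1}{8} \cdot 0\right) = 8 \left(- \frac{3}{8} + 0\right) = 8 \left(- \frac{3}{8}\right) = -3$)
$x b = \left(-3\right) \left(-132\right) = 396$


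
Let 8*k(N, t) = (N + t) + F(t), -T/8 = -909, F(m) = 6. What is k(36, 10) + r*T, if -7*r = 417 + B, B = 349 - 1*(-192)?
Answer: -13933061/14 ≈ -9.9522e+5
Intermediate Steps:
B = 541 (B = 349 + 192 = 541)
T = 7272 (T = -8*(-909) = 7272)
r = -958/7 (r = -(417 + 541)/7 = -1/7*958 = -958/7 ≈ -136.86)
k(N, t) = 3/4 + N/8 + t/8 (k(N, t) = ((N + t) + 6)/8 = (6 + N + t)/8 = 3/4 + N/8 + t/8)
k(36, 10) + r*T = (3/4 + (1/8)*36 + (1/8)*10) - 958/7*7272 = (3/4 + 9/2 + 5/4) - 6966576/7 = 13/2 - 6966576/7 = -13933061/14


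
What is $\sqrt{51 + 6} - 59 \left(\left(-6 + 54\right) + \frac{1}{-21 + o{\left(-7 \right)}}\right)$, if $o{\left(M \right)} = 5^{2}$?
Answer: $- \frac{11387}{4} + \sqrt{57} \approx -2839.2$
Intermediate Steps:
$o{\left(M \right)} = 25$
$\sqrt{51 + 6} - 59 \left(\left(-6 + 54\right) + \frac{1}{-21 + o{\left(-7 \right)}}\right) = \sqrt{51 + 6} - 59 \left(\left(-6 + 54\right) + \frac{1}{-21 + 25}\right) = \sqrt{57} - 59 \left(48 + \frac{1}{4}\right) = \sqrt{57} - \frac{11387}{4} = - \frac{11387}{4} + \sqrt{57}$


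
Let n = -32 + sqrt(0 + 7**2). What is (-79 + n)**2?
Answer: 10816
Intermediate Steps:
n = -25 (n = -32 + sqrt(0 + 49) = -32 + sqrt(49) = -32 + 7 = -25)
(-79 + n)**2 = (-79 - 25)**2 = (-104)**2 = 10816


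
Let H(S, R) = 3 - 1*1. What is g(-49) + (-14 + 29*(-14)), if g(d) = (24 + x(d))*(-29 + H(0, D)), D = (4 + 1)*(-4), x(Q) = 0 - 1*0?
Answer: -1068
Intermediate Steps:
x(Q) = 0 (x(Q) = 0 + 0 = 0)
D = -20 (D = 5*(-4) = -20)
H(S, R) = 2 (H(S, R) = 3 - 1 = 2)
g(d) = -648 (g(d) = (24 + 0)*(-29 + 2) = 24*(-27) = -648)
g(-49) + (-14 + 29*(-14)) = -648 + (-14 + 29*(-14)) = -648 + (-14 - 406) = -648 - 420 = -1068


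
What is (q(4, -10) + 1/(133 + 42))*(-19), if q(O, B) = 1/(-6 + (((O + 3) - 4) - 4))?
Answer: 456/175 ≈ 2.6057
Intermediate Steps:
q(O, B) = 1/(-11 + O) (q(O, B) = 1/(-6 + (((3 + O) - 4) - 4)) = 1/(-6 + ((-1 + O) - 4)) = 1/(-6 + (-5 + O)) = 1/(-11 + O))
(q(4, -10) + 1/(133 + 42))*(-19) = (1/(-11 + 4) + 1/(133 + 42))*(-19) = (1/(-7) + 1/175)*(-19) = (-⅐ + 1/175)*(-19) = -24/175*(-19) = 456/175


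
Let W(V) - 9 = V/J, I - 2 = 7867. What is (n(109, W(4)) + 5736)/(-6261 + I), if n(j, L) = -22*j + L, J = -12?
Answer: 1255/603 ≈ 2.0813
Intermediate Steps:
I = 7869 (I = 2 + 7867 = 7869)
W(V) = 9 - V/12 (W(V) = 9 + V/(-12) = 9 + V*(-1/12) = 9 - V/12)
n(j, L) = L - 22*j
(n(109, W(4)) + 5736)/(-6261 + I) = (((9 - 1/12*4) - 22*109) + 5736)/(-6261 + 7869) = (((9 - 1/3) - 2398) + 5736)/1608 = ((26/3 - 2398) + 5736)*(1/1608) = (-7168/3 + 5736)*(1/1608) = (10040/3)*(1/1608) = 1255/603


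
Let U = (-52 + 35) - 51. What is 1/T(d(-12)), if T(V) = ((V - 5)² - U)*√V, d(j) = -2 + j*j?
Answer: √142/2674854 ≈ 4.4550e-6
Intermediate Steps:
d(j) = -2 + j²
U = -68 (U = -17 - 51 = -68)
T(V) = √V*(68 + (-5 + V)²) (T(V) = ((V - 5)² - 1*(-68))*√V = ((-5 + V)² + 68)*√V = (68 + (-5 + V)²)*√V = √V*(68 + (-5 + V)²))
1/T(d(-12)) = 1/(√(-2 + (-12)²)*(68 + (-5 + (-2 + (-12)²))²)) = 1/(√(-2 + 144)*(68 + (-5 + (-2 + 144))²)) = 1/(√142*(68 + (-5 + 142)²)) = 1/(√142*(68 + 137²)) = 1/(√142*(68 + 18769)) = 1/(√142*18837) = 1/(18837*√142) = √142/2674854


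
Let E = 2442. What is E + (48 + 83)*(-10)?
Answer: 1132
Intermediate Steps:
E + (48 + 83)*(-10) = 2442 + (48 + 83)*(-10) = 2442 + 131*(-10) = 2442 - 1310 = 1132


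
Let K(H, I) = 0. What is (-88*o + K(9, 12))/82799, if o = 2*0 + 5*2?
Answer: -880/82799 ≈ -0.010628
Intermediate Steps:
o = 10 (o = 0 + 10 = 10)
(-88*o + K(9, 12))/82799 = (-88*10 + 0)/82799 = (-880 + 0)*(1/82799) = -880*1/82799 = -880/82799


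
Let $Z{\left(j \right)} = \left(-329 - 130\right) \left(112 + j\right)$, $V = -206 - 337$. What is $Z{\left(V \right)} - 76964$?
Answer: $120865$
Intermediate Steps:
$V = -543$
$Z{\left(j \right)} = -51408 - 459 j$ ($Z{\left(j \right)} = - 459 \left(112 + j\right) = -51408 - 459 j$)
$Z{\left(V \right)} - 76964 = \left(-51408 - -249237\right) - 76964 = \left(-51408 + 249237\right) - 76964 = 197829 - 76964 = 120865$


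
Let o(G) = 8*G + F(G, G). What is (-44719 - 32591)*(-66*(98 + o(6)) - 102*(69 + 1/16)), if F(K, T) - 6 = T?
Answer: 5403157245/4 ≈ 1.3508e+9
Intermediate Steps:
F(K, T) = 6 + T
o(G) = 6 + 9*G (o(G) = 8*G + (6 + G) = 6 + 9*G)
(-44719 - 32591)*(-66*(98 + o(6)) - 102*(69 + 1/16)) = (-44719 - 32591)*(-66*(98 + (6 + 9*6)) - 102*(69 + 1/16)) = -77310*(-66*(98 + (6 + 54)) - 102*(69 + 1/16)) = -77310*(-66*(98 + 60) - 102*1105/16) = -77310*(-66*158 - 56355/8) = -77310*(-10428 - 56355/8) = -77310*(-139779/8) = 5403157245/4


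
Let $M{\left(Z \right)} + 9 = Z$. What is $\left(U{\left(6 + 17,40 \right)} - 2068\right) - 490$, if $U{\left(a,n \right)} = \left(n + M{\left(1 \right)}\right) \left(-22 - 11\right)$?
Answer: $-3614$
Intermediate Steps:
$M{\left(Z \right)} = -9 + Z$
$U{\left(a,n \right)} = 264 - 33 n$ ($U{\left(a,n \right)} = \left(n + \left(-9 + 1\right)\right) \left(-22 - 11\right) = \left(n - 8\right) \left(-33\right) = \left(-8 + n\right) \left(-33\right) = 264 - 33 n$)
$\left(U{\left(6 + 17,40 \right)} - 2068\right) - 490 = \left(\left(264 - 1320\right) - 2068\right) - 490 = \left(-1056 - 2068\right) - 490 = -3124 - 490 = -3614$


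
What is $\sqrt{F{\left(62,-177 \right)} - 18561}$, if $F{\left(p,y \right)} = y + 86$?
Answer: $2 i \sqrt{4663} \approx 136.57 i$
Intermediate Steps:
$F{\left(p,y \right)} = 86 + y$
$\sqrt{F{\left(62,-177 \right)} - 18561} = \sqrt{\left(86 - 177\right) - 18561} = \sqrt{-91 - 18561} = \sqrt{-18652} = 2 i \sqrt{4663}$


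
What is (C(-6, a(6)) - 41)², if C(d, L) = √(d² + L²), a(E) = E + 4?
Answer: 1817 - 164*√34 ≈ 860.72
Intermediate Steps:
a(E) = 4 + E
C(d, L) = √(L² + d²)
(C(-6, a(6)) - 41)² = (√((4 + 6)² + (-6)²) - 41)² = (√(10² + 36) - 41)² = (√(100 + 36) - 41)² = (√136 - 41)² = (2*√34 - 41)² = (-41 + 2*√34)²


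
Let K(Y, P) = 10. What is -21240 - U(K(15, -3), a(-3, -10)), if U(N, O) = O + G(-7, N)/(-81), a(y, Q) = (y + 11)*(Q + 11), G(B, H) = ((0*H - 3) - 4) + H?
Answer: -573695/27 ≈ -21248.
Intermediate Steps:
G(B, H) = -7 + H (G(B, H) = ((0 - 3) - 4) + H = (-3 - 4) + H = -7 + H)
a(y, Q) = (11 + Q)*(11 + y) (a(y, Q) = (11 + y)*(11 + Q) = (11 + Q)*(11 + y))
U(N, O) = 7/81 + O - N/81 (U(N, O) = O + (-7 + N)/(-81) = O + (-7 + N)*(-1/81) = O + (7/81 - N/81) = 7/81 + O - N/81)
-21240 - U(K(15, -3), a(-3, -10)) = -21240 - (7/81 + (121 + 11*(-10) + 11*(-3) - 10*(-3)) - 1/81*10) = -21240 - (7/81 + (121 - 110 - 33 + 30) - 10/81) = -21240 - (7/81 + 8 - 10/81) = -21240 - 1*215/27 = -21240 - 215/27 = -573695/27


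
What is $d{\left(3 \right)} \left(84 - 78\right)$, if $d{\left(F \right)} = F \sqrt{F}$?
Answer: $18 \sqrt{3} \approx 31.177$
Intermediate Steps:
$d{\left(F \right)} = F^{\frac{3}{2}}$
$d{\left(3 \right)} \left(84 - 78\right) = 3^{\frac{3}{2}} \left(84 - 78\right) = 3 \sqrt{3} \cdot 6 = 18 \sqrt{3}$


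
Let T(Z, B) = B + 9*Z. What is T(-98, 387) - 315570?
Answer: -316065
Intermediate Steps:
T(-98, 387) - 315570 = (387 + 9*(-98)) - 315570 = (387 - 882) - 315570 = -495 - 315570 = -316065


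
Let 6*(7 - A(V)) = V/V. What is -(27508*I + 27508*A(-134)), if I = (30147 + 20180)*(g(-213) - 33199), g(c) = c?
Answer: 138766228283462/3 ≈ 4.6255e+13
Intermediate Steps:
A(V) = 41/6 (A(V) = 7 - V/(6*V) = 7 - ⅙*1 = 7 - ⅙ = 41/6)
I = -1681525724 (I = (30147 + 20180)*(-213 - 33199) = 50327*(-33412) = -1681525724)
-(27508*I + 27508*A(-134)) = -27508/(1/(41/6 - 1681525724)) = -27508/(1/(-10089154303/6)) = -27508/(-6/10089154303) = -27508*(-10089154303/6) = 138766228283462/3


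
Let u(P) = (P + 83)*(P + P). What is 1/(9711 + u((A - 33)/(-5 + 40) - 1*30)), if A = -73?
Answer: 1225/7852287 ≈ 0.00015601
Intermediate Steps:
u(P) = 2*P*(83 + P) (u(P) = (83 + P)*(2*P) = 2*P*(83 + P))
1/(9711 + u((A - 33)/(-5 + 40) - 1*30)) = 1/(9711 + 2*((-73 - 33)/(-5 + 40) - 1*30)*(83 + ((-73 - 33)/(-5 + 40) - 1*30))) = 1/(9711 + 2*(-106/35 - 30)*(83 + (-106/35 - 30))) = 1/(9711 + 2*(-1156/35)*(83 - 1156/35)) = 1/(9711 + 2*(-1156/35)*(1749/35)) = 1/(9711 - 4043688/1225) = 1/(7852287/1225) = 1225/7852287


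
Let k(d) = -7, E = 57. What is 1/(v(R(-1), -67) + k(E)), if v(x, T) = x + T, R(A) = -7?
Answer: -1/81 ≈ -0.012346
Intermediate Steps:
v(x, T) = T + x
1/(v(R(-1), -67) + k(E)) = 1/((-67 - 7) - 7) = 1/(-74 - 7) = 1/(-81) = -1/81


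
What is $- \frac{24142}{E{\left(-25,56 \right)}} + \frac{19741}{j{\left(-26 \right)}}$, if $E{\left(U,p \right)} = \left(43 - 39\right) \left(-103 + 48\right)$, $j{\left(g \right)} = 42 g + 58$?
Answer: $\frac{234316}{2585} \approx 90.645$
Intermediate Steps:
$j{\left(g \right)} = 58 + 42 g$
$E{\left(U,p \right)} = -220$ ($E{\left(U,p \right)} = 4 \left(-55\right) = -220$)
$- \frac{24142}{E{\left(-25,56 \right)}} + \frac{19741}{j{\left(-26 \right)}} = - \frac{24142}{-220} + \frac{19741}{58 + 42 \left(-26\right)} = \left(-24142\right) \left(- \frac{1}{220}\right) + \frac{19741}{58 - 1092} = \frac{12071}{110} + \frac{19741}{-1034} = \frac{12071}{110} + 19741 \left(- \frac{1}{1034}\right) = \frac{12071}{110} - \frac{19741}{1034} = \frac{234316}{2585}$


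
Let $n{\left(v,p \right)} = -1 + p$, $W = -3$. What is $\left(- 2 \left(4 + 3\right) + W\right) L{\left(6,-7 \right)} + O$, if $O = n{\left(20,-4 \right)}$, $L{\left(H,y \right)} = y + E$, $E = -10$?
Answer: $284$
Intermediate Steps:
$L{\left(H,y \right)} = -10 + y$ ($L{\left(H,y \right)} = y - 10 = -10 + y$)
$O = -5$ ($O = -1 - 4 = -5$)
$\left(- 2 \left(4 + 3\right) + W\right) L{\left(6,-7 \right)} + O = \left(- 2 \left(4 + 3\right) - 3\right) \left(-10 - 7\right) - 5 = \left(\left(-2\right) 7 - 3\right) \left(-17\right) - 5 = \left(-14 - 3\right) \left(-17\right) - 5 = \left(-17\right) \left(-17\right) - 5 = 289 - 5 = 284$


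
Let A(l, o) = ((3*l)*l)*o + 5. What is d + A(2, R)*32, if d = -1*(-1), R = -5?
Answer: -1759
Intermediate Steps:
d = 1
A(l, o) = 5 + 3*o*l² (A(l, o) = (3*l²)*o + 5 = 3*o*l² + 5 = 5 + 3*o*l²)
d + A(2, R)*32 = 1 + (5 + 3*(-5)*2²)*32 = 1 + (5 + 3*(-5)*4)*32 = 1 + (5 - 60)*32 = 1 - 55*32 = 1 - 1760 = -1759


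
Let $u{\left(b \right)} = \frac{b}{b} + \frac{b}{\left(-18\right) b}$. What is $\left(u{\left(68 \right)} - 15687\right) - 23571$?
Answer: $- \frac{706627}{18} \approx -39257.0$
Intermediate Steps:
$u{\left(b \right)} = \frac{17}{18}$ ($u{\left(b \right)} = 1 + b \left(- \frac{1}{18 b}\right) = 1 - \frac{1}{18} = \frac{17}{18}$)
$\left(u{\left(68 \right)} - 15687\right) - 23571 = \left(\frac{17}{18} - 15687\right) - 23571 = - \frac{282349}{18} - 23571 = - \frac{706627}{18}$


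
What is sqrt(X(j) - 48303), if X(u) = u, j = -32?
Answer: I*sqrt(48335) ≈ 219.85*I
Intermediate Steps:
sqrt(X(j) - 48303) = sqrt(-32 - 48303) = sqrt(-48335) = I*sqrt(48335)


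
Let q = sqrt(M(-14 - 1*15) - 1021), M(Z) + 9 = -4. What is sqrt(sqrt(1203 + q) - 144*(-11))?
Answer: sqrt(1584 + sqrt(1203 + I*sqrt(1034))) ≈ 40.233 + 0.0058*I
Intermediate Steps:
M(Z) = -13 (M(Z) = -9 - 4 = -13)
q = I*sqrt(1034) (q = sqrt(-13 - 1021) = sqrt(-1034) = I*sqrt(1034) ≈ 32.156*I)
sqrt(sqrt(1203 + q) - 144*(-11)) = sqrt(sqrt(1203 + I*sqrt(1034)) - 144*(-11)) = sqrt(sqrt(1203 + I*sqrt(1034)) + 1584) = sqrt(1584 + sqrt(1203 + I*sqrt(1034)))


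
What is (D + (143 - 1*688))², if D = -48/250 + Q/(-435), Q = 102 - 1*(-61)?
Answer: 35200939909444/118265625 ≈ 2.9764e+5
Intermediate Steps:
Q = 163 (Q = 102 + 61 = 163)
D = -6163/10875 (D = -48/250 + 163/(-435) = -48*1/250 + 163*(-1/435) = -24/125 - 163/435 = -6163/10875 ≈ -0.56671)
(D + (143 - 1*688))² = (-6163/10875 + (143 - 1*688))² = (-6163/10875 + (143 - 688))² = (-6163/10875 - 545)² = (-5933038/10875)² = 35200939909444/118265625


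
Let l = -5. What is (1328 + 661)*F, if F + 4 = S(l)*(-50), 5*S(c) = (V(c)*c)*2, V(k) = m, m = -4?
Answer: -803556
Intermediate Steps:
V(k) = -4
S(c) = -8*c/5 (S(c) = (-4*c*2)/5 = (-8*c)/5 = -8*c/5)
F = -404 (F = -4 - 8/5*(-5)*(-50) = -4 + 8*(-50) = -4 - 400 = -404)
(1328 + 661)*F = (1328 + 661)*(-404) = 1989*(-404) = -803556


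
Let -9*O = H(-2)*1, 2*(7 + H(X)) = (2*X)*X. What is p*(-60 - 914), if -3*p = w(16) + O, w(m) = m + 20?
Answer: 106166/9 ≈ 11796.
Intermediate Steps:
H(X) = -7 + X² (H(X) = -7 + ((2*X)*X)/2 = -7 + (2*X²)/2 = -7 + X²)
w(m) = 20 + m
O = ⅓ (O = -(-7 + (-2)²)/9 = -(-7 + 4)/9 = -(-1)/3 = -⅑*(-3) = ⅓ ≈ 0.33333)
p = -109/9 (p = -((20 + 16) + ⅓)/3 = -(36 + ⅓)/3 = -⅓*109/3 = -109/9 ≈ -12.111)
p*(-60 - 914) = -109*(-60 - 914)/9 = -109/9*(-974) = 106166/9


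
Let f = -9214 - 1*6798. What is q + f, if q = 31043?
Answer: 15031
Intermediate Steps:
f = -16012 (f = -9214 - 6798 = -16012)
q + f = 31043 - 16012 = 15031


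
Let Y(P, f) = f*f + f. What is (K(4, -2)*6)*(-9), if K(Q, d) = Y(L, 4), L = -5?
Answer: -1080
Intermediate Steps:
Y(P, f) = f + f² (Y(P, f) = f² + f = f + f²)
K(Q, d) = 20 (K(Q, d) = 4*(1 + 4) = 4*5 = 20)
(K(4, -2)*6)*(-9) = (20*6)*(-9) = 120*(-9) = -1080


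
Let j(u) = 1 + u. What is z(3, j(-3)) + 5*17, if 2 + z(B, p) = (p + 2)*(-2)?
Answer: 83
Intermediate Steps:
z(B, p) = -6 - 2*p (z(B, p) = -2 + (p + 2)*(-2) = -2 + (2 + p)*(-2) = -2 + (-4 - 2*p) = -6 - 2*p)
z(3, j(-3)) + 5*17 = (-6 - 2*(1 - 3)) + 5*17 = (-6 - 2*(-2)) + 85 = (-6 + 4) + 85 = -2 + 85 = 83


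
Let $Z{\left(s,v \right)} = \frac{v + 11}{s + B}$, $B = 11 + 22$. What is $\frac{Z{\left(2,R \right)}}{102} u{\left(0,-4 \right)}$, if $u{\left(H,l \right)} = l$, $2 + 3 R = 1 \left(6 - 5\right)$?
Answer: $- \frac{64}{5355} \approx -0.011951$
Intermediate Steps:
$R = - \frac{1}{3}$ ($R = - \frac{2}{3} + \frac{1 \left(6 - 5\right)}{3} = - \frac{2}{3} + \frac{1 \cdot 1}{3} = - \frac{2}{3} + \frac{1}{3} \cdot 1 = - \frac{2}{3} + \frac{1}{3} = - \frac{1}{3} \approx -0.33333$)
$B = 33$
$Z{\left(s,v \right)} = \frac{11 + v}{33 + s}$ ($Z{\left(s,v \right)} = \frac{v + 11}{s + 33} = \frac{11 + v}{33 + s}$)
$\frac{Z{\left(2,R \right)}}{102} u{\left(0,-4 \right)} = \frac{\frac{1}{33 + 2} \left(11 - \frac{1}{3}\right)}{102} \left(-4\right) = \frac{1}{35} \cdot \frac{32}{3} \cdot \frac{1}{102} \left(-4\right) = \frac{32}{105} \cdot \frac{1}{102} \left(-4\right) = \frac{16}{5355} \left(-4\right) = - \frac{64}{5355}$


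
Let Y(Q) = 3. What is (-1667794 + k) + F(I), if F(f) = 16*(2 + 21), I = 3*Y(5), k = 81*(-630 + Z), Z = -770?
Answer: -1780826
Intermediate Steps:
k = -113400 (k = 81*(-630 - 770) = 81*(-1400) = -113400)
I = 9 (I = 3*3 = 9)
F(f) = 368 (F(f) = 16*23 = 368)
(-1667794 + k) + F(I) = (-1667794 - 113400) + 368 = -1781194 + 368 = -1780826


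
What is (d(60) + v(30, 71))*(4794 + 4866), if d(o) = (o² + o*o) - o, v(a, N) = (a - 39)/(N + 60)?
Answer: 9035297460/131 ≈ 6.8972e+7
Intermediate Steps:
v(a, N) = (-39 + a)/(60 + N)
d(o) = -o + 2*o² (d(o) = (o² + o²) - o = 2*o² - o = -o + 2*o²)
(d(60) + v(30, 71))*(4794 + 4866) = (60*(-1 + 2*60) + (-39 + 30)/(60 + 71))*(4794 + 4866) = (60*(-1 + 120) - 9/131)*9660 = (60*119 + (1/131)*(-9))*9660 = (7140 - 9/131)*9660 = (935331/131)*9660 = 9035297460/131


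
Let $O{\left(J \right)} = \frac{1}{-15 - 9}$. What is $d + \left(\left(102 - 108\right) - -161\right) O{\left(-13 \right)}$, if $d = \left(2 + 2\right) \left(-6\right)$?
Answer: $- \frac{731}{24} \approx -30.458$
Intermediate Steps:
$d = -24$ ($d = 4 \left(-6\right) = -24$)
$O{\left(J \right)} = - \frac{1}{24}$ ($O{\left(J \right)} = \frac{1}{-24} = - \frac{1}{24}$)
$d + \left(\left(102 - 108\right) - -161\right) O{\left(-13 \right)} = -24 + \left(\left(102 - 108\right) - -161\right) \left(- \frac{1}{24}\right) = -24 + \left(-6 + 161\right) \left(- \frac{1}{24}\right) = -24 + 155 \left(- \frac{1}{24}\right) = -24 - \frac{155}{24} = - \frac{731}{24}$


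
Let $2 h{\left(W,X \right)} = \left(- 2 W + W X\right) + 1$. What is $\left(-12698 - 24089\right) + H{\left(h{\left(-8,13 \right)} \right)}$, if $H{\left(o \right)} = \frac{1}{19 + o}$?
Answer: $- \frac{1802565}{49} \approx -36787.0$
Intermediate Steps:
$h{\left(W,X \right)} = \frac{1}{2} - W + \frac{W X}{2}$ ($h{\left(W,X \right)} = \frac{\left(- 2 W + W X\right) + 1}{2} = \frac{1 - 2 W + W X}{2} = \frac{1}{2} - W + \frac{W X}{2}$)
$\left(-12698 - 24089\right) + H{\left(h{\left(-8,13 \right)} \right)} = \left(-12698 - 24089\right) + \frac{1}{19 + \left(\frac{1}{2} - -8 + \frac{1}{2} \left(-8\right) 13\right)} = -36787 + \frac{1}{19 + \left(\frac{1}{2} + 8 - 52\right)} = -36787 + \frac{1}{19 - \frac{87}{2}} = -36787 + \frac{1}{- \frac{49}{2}} = -36787 - \frac{2}{49} = - \frac{1802565}{49}$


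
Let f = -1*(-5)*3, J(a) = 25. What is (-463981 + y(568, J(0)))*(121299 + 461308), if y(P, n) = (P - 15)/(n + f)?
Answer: -10812420957009/40 ≈ -2.7031e+11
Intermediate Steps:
f = 15 (f = 5*3 = 15)
y(P, n) = (-15 + P)/(15 + n) (y(P, n) = (P - 15)/(n + 15) = (-15 + P)/(15 + n))
(-463981 + y(568, J(0)))*(121299 + 461308) = (-463981 + (-15 + 568)/(15 + 25))*(121299 + 461308) = (-463981 + 553/40)*582607 = -18558687/40*582607 = -10812420957009/40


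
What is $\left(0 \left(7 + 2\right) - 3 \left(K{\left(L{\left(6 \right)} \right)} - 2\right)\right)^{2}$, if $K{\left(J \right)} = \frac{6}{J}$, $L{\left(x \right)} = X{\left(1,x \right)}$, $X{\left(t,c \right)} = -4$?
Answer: $\frac{441}{4} \approx 110.25$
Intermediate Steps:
$L{\left(x \right)} = -4$
$\left(0 \left(7 + 2\right) - 3 \left(K{\left(L{\left(6 \right)} \right)} - 2\right)\right)^{2} = \left(0 \left(7 + 2\right) - 3 \left(\frac{6}{-4} - 2\right)\right)^{2} = \left(0 \cdot 9 - 3 \left(6 \left(- \frac{1}{4}\right) - 2\right)\right)^{2} = \left(0 - 3 \left(- \frac{3}{2} - 2\right)\right)^{2} = \left(0 - - \frac{21}{2}\right)^{2} = \left(0 + \frac{21}{2}\right)^{2} = \left(\frac{21}{2}\right)^{2} = \frac{441}{4}$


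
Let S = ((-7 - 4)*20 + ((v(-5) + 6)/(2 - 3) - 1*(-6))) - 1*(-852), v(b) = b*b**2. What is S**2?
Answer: 573049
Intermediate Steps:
v(b) = b**3
S = 757 (S = ((-7 - 4)*20 + (((-5)**3 + 6)/(2 - 3) - 1*(-6))) - 1*(-852) = (-11*20 + ((-125 + 6)/(-1) + 6)) + 852 = (-220 + (-119*(-1) + 6)) + 852 = (-220 + (119 + 6)) + 852 = (-220 + 125) + 852 = -95 + 852 = 757)
S**2 = 757**2 = 573049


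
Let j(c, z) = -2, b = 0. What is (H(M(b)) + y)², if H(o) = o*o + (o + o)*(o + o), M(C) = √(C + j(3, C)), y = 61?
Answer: 2601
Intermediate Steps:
M(C) = √(-2 + C) (M(C) = √(C - 2) = √(-2 + C))
H(o) = 5*o² (H(o) = o² + (2*o)*(2*o) = o² + 4*o² = 5*o²)
(H(M(b)) + y)² = (5*(√(-2 + 0))² + 61)² = (5*(√(-2))² + 61)² = (5*(I*√2)² + 61)² = (5*(-2) + 61)² = (-10 + 61)² = 51² = 2601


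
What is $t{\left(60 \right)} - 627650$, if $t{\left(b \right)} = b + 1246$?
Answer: $-626344$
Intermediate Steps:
$t{\left(b \right)} = 1246 + b$
$t{\left(60 \right)} - 627650 = \left(1246 + 60\right) - 627650 = 1306 - 627650 = -626344$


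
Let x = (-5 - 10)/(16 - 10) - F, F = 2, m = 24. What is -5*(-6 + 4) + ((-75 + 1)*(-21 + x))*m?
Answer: 45298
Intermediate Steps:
x = -9/2 (x = (-5 - 10)/(16 - 10) - 1*2 = -15/6 - 2 = -15*⅙ - 2 = -5/2 - 2 = -9/2 ≈ -4.5000)
-5*(-6 + 4) + ((-75 + 1)*(-21 + x))*m = -5*(-6 + 4) + ((-75 + 1)*(-21 - 9/2))*24 = -5*(-2) - 74*(-51/2)*24 = 10 + 1887*24 = 10 + 45288 = 45298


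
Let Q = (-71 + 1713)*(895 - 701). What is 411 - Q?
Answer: -318137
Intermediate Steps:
Q = 318548 (Q = 1642*194 = 318548)
411 - Q = 411 - 1*318548 = 411 - 318548 = -318137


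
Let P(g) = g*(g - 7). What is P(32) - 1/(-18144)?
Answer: 14515201/18144 ≈ 800.00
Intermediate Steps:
P(g) = g*(-7 + g)
P(32) - 1/(-18144) = 32*(-7 + 32) - 1/(-18144) = 32*25 - 1*(-1/18144) = 800 + 1/18144 = 14515201/18144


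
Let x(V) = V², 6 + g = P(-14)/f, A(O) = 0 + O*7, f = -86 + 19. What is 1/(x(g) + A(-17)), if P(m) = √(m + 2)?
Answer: -4489*I/(1608*√3 + 372599*I) ≈ -0.012047 - 9.0051e-5*I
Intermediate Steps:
f = -67
P(m) = √(2 + m)
A(O) = 7*O (A(O) = 0 + 7*O = 7*O)
g = -6 - 2*I*√3/67 (g = -6 + √(2 - 14)/(-67) = -6 + √(-12)*(-1/67) = -6 + (2*I*√3)*(-1/67) = -6 - 2*I*√3/67 ≈ -6.0 - 0.051703*I)
1/(x(g) + A(-17)) = 1/((-6 - 2*I*√3/67)² + 7*(-17)) = 1/((-6 - 2*I*√3/67)² - 119) = 1/(-119 + (-6 - 2*I*√3/67)²)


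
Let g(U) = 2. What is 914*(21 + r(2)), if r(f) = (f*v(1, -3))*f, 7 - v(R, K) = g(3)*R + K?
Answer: 48442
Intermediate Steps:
v(R, K) = 7 - K - 2*R (v(R, K) = 7 - (2*R + K) = 7 - (K + 2*R) = 7 + (-K - 2*R) = 7 - K - 2*R)
r(f) = 8*f² (r(f) = (f*(7 - 1*(-3) - 2*1))*f = (f*(7 + 3 - 2))*f = (f*8)*f = (8*f)*f = 8*f²)
914*(21 + r(2)) = 914*(21 + 8*2²) = 914*(21 + 8*4) = 914*(21 + 32) = 914*53 = 48442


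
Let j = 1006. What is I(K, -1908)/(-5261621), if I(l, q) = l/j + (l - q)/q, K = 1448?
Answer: 76669/1262425988151 ≈ 6.0732e-8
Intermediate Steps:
I(l, q) = l/1006 + (l - q)/q
I(K, -1908)/(-5261621) = (-1 + (1/1006)*1448 + 1448/(-1908))/(-5261621) = (-1 + 724/503 + 1448*(-1/1908))*(-1/5261621) = (-1 + 724/503 - 362/477)*(-1/5261621) = -76669/239931*(-1/5261621) = 76669/1262425988151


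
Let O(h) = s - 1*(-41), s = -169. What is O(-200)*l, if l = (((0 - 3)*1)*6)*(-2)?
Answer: -4608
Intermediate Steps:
l = 36 (l = (-3*1*6)*(-2) = -3*6*(-2) = -18*(-2) = 36)
O(h) = -128 (O(h) = -169 - 1*(-41) = -169 + 41 = -128)
O(-200)*l = -128*36 = -4608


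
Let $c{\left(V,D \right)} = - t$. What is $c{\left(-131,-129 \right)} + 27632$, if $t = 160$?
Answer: $27472$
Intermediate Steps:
$c{\left(V,D \right)} = -160$ ($c{\left(V,D \right)} = \left(-1\right) 160 = -160$)
$c{\left(-131,-129 \right)} + 27632 = -160 + 27632 = 27472$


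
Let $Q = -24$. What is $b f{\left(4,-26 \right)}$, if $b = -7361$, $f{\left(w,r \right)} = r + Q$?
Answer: $368050$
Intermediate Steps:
$f{\left(w,r \right)} = -24 + r$ ($f{\left(w,r \right)} = r - 24 = -24 + r$)
$b f{\left(4,-26 \right)} = - 7361 \left(-24 - 26\right) = \left(-7361\right) \left(-50\right) = 368050$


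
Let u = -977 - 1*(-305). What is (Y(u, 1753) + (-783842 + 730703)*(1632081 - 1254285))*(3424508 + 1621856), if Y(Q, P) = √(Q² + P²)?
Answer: -101309298051022416 + 5046364*√3524593 ≈ -1.0131e+17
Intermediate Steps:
u = -672 (u = -977 + 305 = -672)
Y(Q, P) = √(P² + Q²)
(Y(u, 1753) + (-783842 + 730703)*(1632081 - 1254285))*(3424508 + 1621856) = (√(1753² + (-672)²) + (-783842 + 730703)*(1632081 - 1254285))*(3424508 + 1621856) = (√(3073009 + 451584) - 53139*377796)*5046364 = (√3524593 - 20075701644)*5046364 = (-20075701644 + √3524593)*5046364 = -101309298051022416 + 5046364*√3524593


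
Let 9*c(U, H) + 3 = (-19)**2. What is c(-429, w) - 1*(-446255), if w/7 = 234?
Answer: 4016653/9 ≈ 4.4630e+5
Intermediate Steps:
w = 1638 (w = 7*234 = 1638)
c(U, H) = 358/9 (c(U, H) = -1/3 + (1/9)*(-19)**2 = -1/3 + (1/9)*361 = -1/3 + 361/9 = 358/9)
c(-429, w) - 1*(-446255) = 358/9 - 1*(-446255) = 358/9 + 446255 = 4016653/9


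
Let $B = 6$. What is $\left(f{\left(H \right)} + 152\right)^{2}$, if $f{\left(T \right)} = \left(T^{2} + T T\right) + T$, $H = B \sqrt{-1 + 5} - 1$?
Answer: $164025$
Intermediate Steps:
$H = 11$ ($H = 6 \sqrt{-1 + 5} - 1 = 6 \sqrt{4} - 1 = 6 \cdot 2 - 1 = 12 - 1 = 11$)
$f{\left(T \right)} = T + 2 T^{2}$ ($f{\left(T \right)} = \left(T^{2} + T^{2}\right) + T = 2 T^{2} + T = T + 2 T^{2}$)
$\left(f{\left(H \right)} + 152\right)^{2} = \left(11 \left(1 + 2 \cdot 11\right) + 152\right)^{2} = \left(11 \left(1 + 22\right) + 152\right)^{2} = \left(11 \cdot 23 + 152\right)^{2} = \left(253 + 152\right)^{2} = 405^{2} = 164025$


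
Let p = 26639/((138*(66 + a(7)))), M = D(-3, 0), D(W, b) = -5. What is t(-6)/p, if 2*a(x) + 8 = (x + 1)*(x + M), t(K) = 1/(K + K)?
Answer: -805/26639 ≈ -0.030219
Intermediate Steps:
M = -5
t(K) = 1/(2*K)
a(x) = -4 + (1 + x)*(-5 + x)/2 (a(x) = -4 + ((x + 1)*(x - 5))/2 = -4 + ((1 + x)*(-5 + x))/2 = -4 + (1 + x)*(-5 + x)/2)
p = 26639/9660 (p = 26639/((138*(66 + (-13/2 + (½)*7² - 2*7)))) = 26639/((138*(66 + (-13/2 + (½)*49 - 14)))) = 26639/((138*(66 + (-13/2 + 49/2 - 14)))) = 26639/((138*(66 + 4))) = 26639/((138*70)) = 26639/9660 ≈ 2.7577)
t(-6)/p = ((½)/(-6))/(26639/9660) = ((½)*(-⅙))*(9660/26639) = -1/12*9660/26639 = -805/26639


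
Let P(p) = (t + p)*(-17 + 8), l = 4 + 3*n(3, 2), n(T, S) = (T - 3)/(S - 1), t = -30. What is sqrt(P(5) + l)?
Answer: sqrt(229) ≈ 15.133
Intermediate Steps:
n(T, S) = (-3 + T)/(-1 + S)
l = 4 (l = 4 + 3*((-3 + 3)/(-1 + 2)) = 4 + 3*(0/1) = 4 + 3*(1*0) = 4 + 3*0 = 4 + 0 = 4)
P(p) = 270 - 9*p (P(p) = (-30 + p)*(-17 + 8) = (-30 + p)*(-9) = 270 - 9*p)
sqrt(P(5) + l) = sqrt((270 - 9*5) + 4) = sqrt((270 - 45) + 4) = sqrt(225 + 4) = sqrt(229)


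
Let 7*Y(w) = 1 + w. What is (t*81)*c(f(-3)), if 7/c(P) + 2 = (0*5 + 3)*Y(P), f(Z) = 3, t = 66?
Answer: -130977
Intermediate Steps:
Y(w) = 1/7 + w/7 (Y(w) = (1 + w)/7 = 1/7 + w/7)
c(P) = 7/(-11/7 + 3*P/7) (c(P) = 7/(-2 + (0*5 + 3)*(1/7 + P/7)) = 7/(-2 + (0 + 3)*(1/7 + P/7)) = 7/(-2 + 3*(1/7 + P/7)) = 7/(-2 + (3/7 + 3*P/7)) = 7/(-11/7 + 3*P/7))
(t*81)*c(f(-3)) = (66*81)*(49/(-11 + 3*3)) = 5346*(49/(-11 + 9)) = 5346*(49/(-2)) = 5346*(49*(-1/2)) = 5346*(-49/2) = -130977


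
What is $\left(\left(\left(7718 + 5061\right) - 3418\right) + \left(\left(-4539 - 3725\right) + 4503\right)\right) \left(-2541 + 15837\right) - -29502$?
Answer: $74487102$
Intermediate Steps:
$\left(\left(\left(7718 + 5061\right) - 3418\right) + \left(\left(-4539 - 3725\right) + 4503\right)\right) \left(-2541 + 15837\right) - -29502 = \left(\left(12779 - 3418\right) + \left(-8264 + 4503\right)\right) 13296 + 29502 = \left(9361 - 3761\right) 13296 + 29502 = 5600 \cdot 13296 + 29502 = 74457600 + 29502 = 74487102$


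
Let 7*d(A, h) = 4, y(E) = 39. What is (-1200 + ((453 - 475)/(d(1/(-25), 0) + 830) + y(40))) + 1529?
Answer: 1069699/2907 ≈ 367.97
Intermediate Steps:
d(A, h) = 4/7 (d(A, h) = (⅐)*4 = 4/7)
(-1200 + ((453 - 475)/(d(1/(-25), 0) + 830) + y(40))) + 1529 = (-1200 + ((453 - 475)/(4/7 + 830) + 39)) + 1529 = (-1200 + (-22/5814/7 + 39)) + 1529 = (-1200 + (-22*7/5814 + 39)) + 1529 = (-1200 + (-77/2907 + 39)) + 1529 = (-1200 + 113296/2907) + 1529 = -3375104/2907 + 1529 = 1069699/2907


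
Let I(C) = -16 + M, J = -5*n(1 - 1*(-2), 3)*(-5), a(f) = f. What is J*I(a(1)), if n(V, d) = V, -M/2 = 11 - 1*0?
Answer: -2850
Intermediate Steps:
M = -22 (M = -2*(11 - 1*0) = -2*(11 + 0) = -2*11 = -22)
J = 75 (J = -5*(1 - 1*(-2))*(-5) = -5*(1 + 2)*(-5) = -5*3*(-5) = -15*(-5) = 75)
I(C) = -38 (I(C) = -16 - 22 = -38)
J*I(a(1)) = 75*(-38) = -2850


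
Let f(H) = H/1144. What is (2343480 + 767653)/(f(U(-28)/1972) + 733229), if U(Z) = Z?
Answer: 1754654122936/413535290161 ≈ 4.2431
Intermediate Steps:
f(H) = H/1144 (f(H) = H*(1/1144) = H/1144)
(2343480 + 767653)/(f(U(-28)/1972) + 733229) = (2343480 + 767653)/((-28/1972)/1144 + 733229) = 3111133/((-28*1/1972)/1144 + 733229) = 3111133/((1/1144)*(-7/493) + 733229) = 3111133/(-7/563992 + 733229) = 3111133/(413535290161/563992) = 3111133*(563992/413535290161) = 1754654122936/413535290161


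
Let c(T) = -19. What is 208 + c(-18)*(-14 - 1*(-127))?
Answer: -1939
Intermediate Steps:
208 + c(-18)*(-14 - 1*(-127)) = 208 - 19*(-14 - 1*(-127)) = 208 - 19*(-14 + 127) = 208 - 19*113 = 208 - 2147 = -1939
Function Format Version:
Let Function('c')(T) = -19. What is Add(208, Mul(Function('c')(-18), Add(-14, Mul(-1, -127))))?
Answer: -1939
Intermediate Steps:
Add(208, Mul(Function('c')(-18), Add(-14, Mul(-1, -127)))) = Add(208, Mul(-19, Add(-14, Mul(-1, -127)))) = Add(208, Mul(-19, Add(-14, 127))) = Add(208, Mul(-19, 113)) = Add(208, -2147) = -1939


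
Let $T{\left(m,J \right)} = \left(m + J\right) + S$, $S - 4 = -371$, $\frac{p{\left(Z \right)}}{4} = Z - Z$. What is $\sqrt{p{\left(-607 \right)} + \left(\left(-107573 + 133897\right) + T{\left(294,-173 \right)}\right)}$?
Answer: $\sqrt{26078} \approx 161.49$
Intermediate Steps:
$p{\left(Z \right)} = 0$ ($p{\left(Z \right)} = 4 \left(Z - Z\right) = 4 \cdot 0 = 0$)
$S = -367$ ($S = 4 - 371 = -367$)
$T{\left(m,J \right)} = -367 + J + m$ ($T{\left(m,J \right)} = \left(m + J\right) - 367 = \left(J + m\right) - 367 = -367 + J + m$)
$\sqrt{p{\left(-607 \right)} + \left(\left(-107573 + 133897\right) + T{\left(294,-173 \right)}\right)} = \sqrt{0 + \left(\left(-107573 + 133897\right) - 246\right)} = \sqrt{0 + \left(26324 - 246\right)} = \sqrt{0 + 26078} = \sqrt{26078}$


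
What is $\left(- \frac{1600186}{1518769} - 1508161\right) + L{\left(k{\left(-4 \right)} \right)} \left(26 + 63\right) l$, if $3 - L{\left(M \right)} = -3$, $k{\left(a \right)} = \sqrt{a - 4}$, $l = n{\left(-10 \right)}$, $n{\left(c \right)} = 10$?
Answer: $- \frac{326062792505}{216967} \approx -1.5028 \cdot 10^{6}$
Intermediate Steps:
$l = 10$
$k{\left(a \right)} = \sqrt{-4 + a}$
$L{\left(M \right)} = 6$ ($L{\left(M \right)} = 3 - -3 = 3 + 3 = 6$)
$\left(- \frac{1600186}{1518769} - 1508161\right) + L{\left(k{\left(-4 \right)} \right)} \left(26 + 63\right) l = \left(- \frac{1600186}{1518769} - 1508161\right) + 6 \left(26 + 63\right) 10 = \left(\left(-1600186\right) \frac{1}{1518769} - 1508161\right) + 6 \cdot 89 \cdot 10 = \left(- \frac{228598}{216967} - 1508161\right) + 534 \cdot 10 = - \frac{327221396285}{216967} + 5340 = - \frac{326062792505}{216967}$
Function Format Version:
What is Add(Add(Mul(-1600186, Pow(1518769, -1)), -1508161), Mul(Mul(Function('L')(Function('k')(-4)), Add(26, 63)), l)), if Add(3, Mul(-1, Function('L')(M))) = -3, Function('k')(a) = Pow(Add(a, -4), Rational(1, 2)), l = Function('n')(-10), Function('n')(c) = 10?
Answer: Rational(-326062792505, 216967) ≈ -1.5028e+6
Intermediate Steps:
l = 10
Function('k')(a) = Pow(Add(-4, a), Rational(1, 2))
Function('L')(M) = 6 (Function('L')(M) = Add(3, Mul(-1, -3)) = Add(3, 3) = 6)
Add(Add(Mul(-1600186, Pow(1518769, -1)), -1508161), Mul(Mul(Function('L')(Function('k')(-4)), Add(26, 63)), l)) = Add(Add(Mul(-1600186, Pow(1518769, -1)), -1508161), Mul(Mul(6, Add(26, 63)), 10)) = Add(Add(Mul(-1600186, Rational(1, 1518769)), -1508161), Mul(Mul(6, 89), 10)) = Add(Add(Rational(-228598, 216967), -1508161), Mul(534, 10)) = Add(Rational(-327221396285, 216967), 5340) = Rational(-326062792505, 216967)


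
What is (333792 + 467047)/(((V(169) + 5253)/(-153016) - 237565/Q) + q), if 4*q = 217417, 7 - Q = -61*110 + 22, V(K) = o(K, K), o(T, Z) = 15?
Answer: 82041320293868/5564639658571 ≈ 14.743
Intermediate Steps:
V(K) = 15
Q = 6695 (Q = 7 - (-61*110 + 22) = 7 - (-6710 + 22) = 7 - 1*(-6688) = 7 + 6688 = 6695)
q = 217417/4 (q = (¼)*217417 = 217417/4 ≈ 54354.)
(333792 + 467047)/(((V(169) + 5253)/(-153016) - 237565/Q) + q) = (333792 + 467047)/(((15 + 5253)/(-153016) - 237565/6695) + 217417/4) = 800839/((5268*(-1/153016) - 237565*1/6695) + 217417/4) = 800839/((-1317/38254 - 47513/1339) + 217417/4) = 800839/(-1819325765/51222106 + 217417/4) = 800839/(5564639658571/102444212) = 800839*(102444212/5564639658571) = 82041320293868/5564639658571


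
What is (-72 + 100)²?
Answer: 784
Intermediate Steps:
(-72 + 100)² = 28² = 784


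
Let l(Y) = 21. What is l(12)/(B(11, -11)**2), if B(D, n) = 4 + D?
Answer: 7/75 ≈ 0.093333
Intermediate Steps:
l(12)/(B(11, -11)**2) = 21/((4 + 11)**2) = 21/(15**2) = 21/225 = 21*(1/225) = 7/75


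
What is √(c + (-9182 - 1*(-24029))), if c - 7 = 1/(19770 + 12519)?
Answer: √15486476237223/32289 ≈ 121.88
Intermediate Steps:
c = 226024/32289 (c = 7 + 1/(19770 + 12519) = 7 + 1/32289 = 226024/32289 ≈ 7.0000)
√(c + (-9182 - 1*(-24029))) = √(226024/32289 + (-9182 - 1*(-24029))) = √(226024/32289 + (-9182 + 24029)) = √(226024/32289 + 14847) = √(479620807/32289) = √15486476237223/32289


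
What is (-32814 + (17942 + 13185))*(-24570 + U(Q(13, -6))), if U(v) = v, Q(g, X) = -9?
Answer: 41464773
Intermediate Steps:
(-32814 + (17942 + 13185))*(-24570 + U(Q(13, -6))) = (-32814 + (17942 + 13185))*(-24570 - 9) = (-32814 + 31127)*(-24579) = -1687*(-24579) = 41464773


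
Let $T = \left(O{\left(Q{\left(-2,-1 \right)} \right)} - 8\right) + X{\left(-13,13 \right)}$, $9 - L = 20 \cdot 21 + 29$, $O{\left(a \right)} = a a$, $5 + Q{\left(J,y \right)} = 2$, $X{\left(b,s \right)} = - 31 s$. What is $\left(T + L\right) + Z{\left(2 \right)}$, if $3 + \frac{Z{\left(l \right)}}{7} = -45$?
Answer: $-1178$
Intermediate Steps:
$Z{\left(l \right)} = -336$ ($Z{\left(l \right)} = -21 + 7 \left(-45\right) = -21 - 315 = -336$)
$Q{\left(J,y \right)} = -3$ ($Q{\left(J,y \right)} = -5 + 2 = -3$)
$O{\left(a \right)} = a^{2}$
$L = -440$ ($L = 9 - \left(20 \cdot 21 + 29\right) = 9 - \left(420 + 29\right) = 9 - 449 = -440$)
$T = -402$ ($T = \left(\left(-3\right)^{2} - 8\right) - 403 = \left(9 - 8\right) - 403 = 1 - 403 = -402$)
$\left(T + L\right) + Z{\left(2 \right)} = \left(-402 - 440\right) - 336 = -842 - 336 = -1178$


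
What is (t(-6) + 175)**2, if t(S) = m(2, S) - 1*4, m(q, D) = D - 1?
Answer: 26896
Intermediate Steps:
m(q, D) = -1 + D
t(S) = -5 + S (t(S) = (-1 + S) - 1*4 = (-1 + S) - 4 = -5 + S)
(t(-6) + 175)**2 = ((-5 - 6) + 175)**2 = (-11 + 175)**2 = 164**2 = 26896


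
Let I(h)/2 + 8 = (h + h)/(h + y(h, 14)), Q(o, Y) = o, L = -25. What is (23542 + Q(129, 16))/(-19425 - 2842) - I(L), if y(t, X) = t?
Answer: 288067/22267 ≈ 12.937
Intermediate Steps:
I(h) = -14 (I(h) = -16 + 2*((h + h)/(h + h)) = -16 + 2*((2*h)/((2*h))) = -16 + 2*((2*h)*(1/(2*h))) = -16 + 2*1 = -16 + 2 = -14)
(23542 + Q(129, 16))/(-19425 - 2842) - I(L) = (23542 + 129)/(-19425 - 2842) - 1*(-14) = 23671/(-22267) + 14 = 23671*(-1/22267) + 14 = -23671/22267 + 14 = 288067/22267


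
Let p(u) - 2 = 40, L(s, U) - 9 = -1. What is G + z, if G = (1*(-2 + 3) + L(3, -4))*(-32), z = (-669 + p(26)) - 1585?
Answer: -2500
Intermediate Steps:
L(s, U) = 8 (L(s, U) = 9 - 1 = 8)
p(u) = 42 (p(u) = 2 + 40 = 42)
z = -2212 (z = (-669 + 42) - 1585 = -627 - 1585 = -2212)
G = -288 (G = (1*(-2 + 3) + 8)*(-32) = (1*1 + 8)*(-32) = (1 + 8)*(-32) = 9*(-32) = -288)
G + z = -288 - 2212 = -2500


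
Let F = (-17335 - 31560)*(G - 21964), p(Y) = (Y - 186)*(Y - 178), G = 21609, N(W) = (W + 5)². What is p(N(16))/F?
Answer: 13413/3471545 ≈ 0.0038637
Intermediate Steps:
N(W) = (5 + W)²
p(Y) = (-186 + Y)*(-178 + Y)
F = 17357725 (F = (-17335 - 31560)*(21609 - 21964) = -48895*(-355) = 17357725)
p(N(16))/F = (33108 + ((5 + 16)²)² - 364*(5 + 16)²)/17357725 = (33108 + (21²)² - 364*21²)*(1/17357725) = (33108 + 441² - 364*441)*(1/17357725) = (33108 + 194481 - 160524)*(1/17357725) = 67065*(1/17357725) = 13413/3471545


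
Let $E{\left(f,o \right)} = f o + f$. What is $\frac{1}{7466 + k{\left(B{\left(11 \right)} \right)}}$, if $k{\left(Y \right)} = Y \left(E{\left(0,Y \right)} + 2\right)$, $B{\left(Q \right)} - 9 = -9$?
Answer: $\frac{1}{7466} \approx 0.00013394$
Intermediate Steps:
$B{\left(Q \right)} = 0$ ($B{\left(Q \right)} = 9 - 9 = 0$)
$E{\left(f,o \right)} = f + f o$
$k{\left(Y \right)} = 2 Y$ ($k{\left(Y \right)} = Y \left(0 \left(1 + Y\right) + 2\right) = Y \left(0 + 2\right) = Y 2 = 2 Y$)
$\frac{1}{7466 + k{\left(B{\left(11 \right)} \right)}} = \frac{1}{7466 + 2 \cdot 0} = \frac{1}{7466 + 0} = \frac{1}{7466}$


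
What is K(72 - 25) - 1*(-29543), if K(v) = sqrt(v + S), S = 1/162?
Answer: 29543 + sqrt(15230)/18 ≈ 29550.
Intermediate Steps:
S = 1/162 ≈ 0.0061728
K(v) = sqrt(1/162 + v) (K(v) = sqrt(v + 1/162) = sqrt(1/162 + v))
K(72 - 25) - 1*(-29543) = sqrt(2 + 324*(72 - 25))/18 - 1*(-29543) = sqrt(2 + 324*47)/18 + 29543 = sqrt(2 + 15228)/18 + 29543 = sqrt(15230)/18 + 29543 = 29543 + sqrt(15230)/18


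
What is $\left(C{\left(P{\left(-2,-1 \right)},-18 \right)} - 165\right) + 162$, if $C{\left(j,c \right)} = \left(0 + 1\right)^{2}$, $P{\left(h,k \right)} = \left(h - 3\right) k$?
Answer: $-2$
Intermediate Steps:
$P{\left(h,k \right)} = k \left(-3 + h\right)$ ($P{\left(h,k \right)} = \left(-3 + h\right) k = k \left(-3 + h\right)$)
$C{\left(j,c \right)} = 1$ ($C{\left(j,c \right)} = 1^{2} = 1$)
$\left(C{\left(P{\left(-2,-1 \right)},-18 \right)} - 165\right) + 162 = \left(1 - 165\right) + 162 = -164 + 162 = -2$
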